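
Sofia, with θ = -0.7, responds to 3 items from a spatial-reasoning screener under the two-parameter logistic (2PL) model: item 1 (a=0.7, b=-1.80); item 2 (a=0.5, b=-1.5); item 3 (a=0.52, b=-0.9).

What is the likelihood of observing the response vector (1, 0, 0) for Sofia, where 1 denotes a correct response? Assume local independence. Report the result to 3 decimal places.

0.130

P(θ) = 1 / (1 + exp(−a(θ − b)))
P_1 = 1/(1+e^{-0.7700}) = 0.6835
P_2 = 1/(1+e^{-0.4000}) = 0.5987
P_3 = 1/(1+e^{-0.1040}) = 0.5260
L = P_1 × (1−P_2) × (1−P_3) = 0.6835 × 0.4013 × 0.4740 = 0.13003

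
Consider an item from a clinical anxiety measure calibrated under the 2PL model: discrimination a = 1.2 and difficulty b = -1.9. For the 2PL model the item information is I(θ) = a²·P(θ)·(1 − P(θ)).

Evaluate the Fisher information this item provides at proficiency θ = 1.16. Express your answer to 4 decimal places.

0.0348

P = 1/(1+e^{-3.6720}) = 0.9752
P(1−P) = 0.9752 × 0.0248 = 0.0242
I = a² × P(1−P) = 1.2² × 0.0242 = 0.03482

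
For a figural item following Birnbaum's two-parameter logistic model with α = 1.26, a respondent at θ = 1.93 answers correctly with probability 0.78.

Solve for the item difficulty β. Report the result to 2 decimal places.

P(θ) = 1 / (1 + exp(−α(θ − β)))
logit(0.78) = ln(0.78/0.22) = 1.2657
β = θ − logit/(α) = 1.93 − 1.2657/1.2600 = 0.9255

0.93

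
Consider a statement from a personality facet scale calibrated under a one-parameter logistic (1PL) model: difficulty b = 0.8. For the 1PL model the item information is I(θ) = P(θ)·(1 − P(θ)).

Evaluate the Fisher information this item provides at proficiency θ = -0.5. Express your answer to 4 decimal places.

P = 1/(1+e^{1.3000}) = 0.2142
P(1−P) = 0.2142 × 0.7858 = 0.1683
I = P(1−P) = 0.16830

0.1683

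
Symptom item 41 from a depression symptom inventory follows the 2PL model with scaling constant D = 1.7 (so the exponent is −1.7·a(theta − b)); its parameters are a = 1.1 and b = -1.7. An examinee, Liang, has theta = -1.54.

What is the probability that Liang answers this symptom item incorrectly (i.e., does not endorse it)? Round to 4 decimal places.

P(theta) = 1 / (1 + exp(−D·a(theta − b)))
Exponent: 1.7 × 1.1 × (-1.54 − (-1.7)) = 0.2992
1/(1 + e^{-0.2992}) = 0.5742
P = 0.5742
P(incorrect) = 1 − 0.5742 = 0.4258

0.4258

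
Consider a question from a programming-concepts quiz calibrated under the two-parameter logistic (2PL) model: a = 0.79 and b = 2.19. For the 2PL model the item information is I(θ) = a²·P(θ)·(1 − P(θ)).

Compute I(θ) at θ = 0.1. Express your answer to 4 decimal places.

P = 1/(1+e^{1.6511}) = 0.1610
P(1−P) = 0.1610 × 0.8390 = 0.1351
I = a² × P(1−P) = 0.79² × 0.1351 = 0.08429

0.0843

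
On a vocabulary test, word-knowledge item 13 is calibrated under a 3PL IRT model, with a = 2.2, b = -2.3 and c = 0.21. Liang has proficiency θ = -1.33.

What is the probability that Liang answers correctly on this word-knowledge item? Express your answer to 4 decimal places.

P(θ) = c + (1 − c) · 1 / (1 + exp(−a(θ − b)))
Exponent: 2.2 × (-1.33 − (-2.3)) = 2.1340
1/(1 + e^{-2.1340}) = 0.8942
P = 0.21 + 0.79 × 0.8942 = 0.9164

0.9164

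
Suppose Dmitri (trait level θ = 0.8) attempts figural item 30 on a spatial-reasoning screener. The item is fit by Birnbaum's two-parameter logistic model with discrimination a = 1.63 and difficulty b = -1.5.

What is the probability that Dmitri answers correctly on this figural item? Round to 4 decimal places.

0.9770

P(θ) = 1 / (1 + exp(−a(θ − b)))
Exponent: 1.63 × (0.8 − (-1.5)) = 3.7490
1/(1 + e^{-3.7490}) = 0.9770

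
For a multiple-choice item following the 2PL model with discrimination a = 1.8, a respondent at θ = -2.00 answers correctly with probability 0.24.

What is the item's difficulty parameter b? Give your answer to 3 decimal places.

P(θ) = 1 / (1 + exp(−a(θ − b)))
logit(0.24) = ln(0.24/0.76) = -1.1527
b = θ − logit/(a) = -2.00 − (-1.1527)/1.8000 = -1.3596

-1.360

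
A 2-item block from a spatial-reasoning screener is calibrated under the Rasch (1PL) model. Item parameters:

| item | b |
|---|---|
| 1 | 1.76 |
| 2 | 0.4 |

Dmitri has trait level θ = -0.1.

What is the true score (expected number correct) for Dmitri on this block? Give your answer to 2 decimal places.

P(θ) = 1 / (1 + exp(−(θ − b)))
P_1 = 1/(1+e^{1.8600}) = 0.1347
P_2 = 1/(1+e^{0.5000}) = 0.3775
E[score] = 0.1347 + 0.3775 = 0.5122

0.51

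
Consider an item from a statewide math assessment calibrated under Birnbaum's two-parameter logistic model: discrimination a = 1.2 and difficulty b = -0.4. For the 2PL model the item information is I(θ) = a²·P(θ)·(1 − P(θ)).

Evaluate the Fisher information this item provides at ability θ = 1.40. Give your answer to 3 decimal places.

P = 1/(1+e^{-2.1600}) = 0.8966
P(1−P) = 0.8966 × 0.1034 = 0.0927
I = a² × P(1−P) = 1.2² × 0.0927 = 0.13350

0.134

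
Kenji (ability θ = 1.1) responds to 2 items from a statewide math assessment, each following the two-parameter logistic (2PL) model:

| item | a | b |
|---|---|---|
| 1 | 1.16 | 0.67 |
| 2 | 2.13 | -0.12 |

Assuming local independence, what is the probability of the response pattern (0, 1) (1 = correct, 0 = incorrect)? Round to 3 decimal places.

P(θ) = 1 / (1 + exp(−a(θ − b)))
P_1 = 1/(1+e^{-0.4988}) = 0.6222
P_2 = 1/(1+e^{-2.5986}) = 0.9308
L = (1−P_1) × P_2 = 0.3778 × 0.9308 = 0.35167

0.352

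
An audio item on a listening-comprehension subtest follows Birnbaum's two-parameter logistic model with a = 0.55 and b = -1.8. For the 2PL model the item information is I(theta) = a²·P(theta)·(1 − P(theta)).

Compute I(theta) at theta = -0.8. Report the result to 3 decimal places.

P = 1/(1+e^{-0.5500}) = 0.6341
P(1−P) = 0.6341 × 0.3659 = 0.2320
I = a² × P(1−P) = 0.55² × 0.2320 = 0.07018

0.070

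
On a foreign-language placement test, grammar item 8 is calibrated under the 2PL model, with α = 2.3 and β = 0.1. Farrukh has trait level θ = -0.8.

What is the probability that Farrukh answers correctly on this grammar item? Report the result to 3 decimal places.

P(θ) = 1 / (1 + exp(−α(θ − β)))
Exponent: 2.3 × (-0.8 − 0.1) = -2.0700
1/(1 + e^{2.0700}) = 0.1120

0.112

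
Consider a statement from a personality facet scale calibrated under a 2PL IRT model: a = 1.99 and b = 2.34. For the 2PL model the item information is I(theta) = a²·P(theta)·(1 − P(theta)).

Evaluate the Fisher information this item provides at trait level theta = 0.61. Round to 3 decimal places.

P = 1/(1+e^{3.4427}) = 0.0310
P(1−P) = 0.0310 × 0.9690 = 0.0300
I = a² × P(1−P) = 1.99² × 0.0300 = 0.11891

0.119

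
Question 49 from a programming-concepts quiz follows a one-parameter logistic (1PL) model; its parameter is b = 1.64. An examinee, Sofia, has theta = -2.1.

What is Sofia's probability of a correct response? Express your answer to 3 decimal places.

0.023

P(theta) = 1 / (1 + exp(−(theta − b)))
Exponent: (-2.1 − 1.64) = -3.7400
1/(1 + e^{3.7400}) = 0.0232
P = 0.0232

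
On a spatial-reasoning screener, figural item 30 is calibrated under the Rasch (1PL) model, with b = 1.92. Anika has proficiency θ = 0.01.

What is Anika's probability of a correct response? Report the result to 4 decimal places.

P(θ) = 1 / (1 + exp(−(θ − b)))
Exponent: (0.01 − 1.92) = -1.9100
1/(1 + e^{1.9100}) = 0.1290
P = 0.1290

0.1290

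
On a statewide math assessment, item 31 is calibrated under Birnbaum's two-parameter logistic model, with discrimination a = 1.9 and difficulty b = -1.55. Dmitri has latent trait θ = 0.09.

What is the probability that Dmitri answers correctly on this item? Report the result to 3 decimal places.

P(θ) = 1 / (1 + exp(−a(θ − b)))
Exponent: 1.9 × (0.09 − (-1.55)) = 3.1160
1/(1 + e^{-3.1160}) = 0.9575

0.958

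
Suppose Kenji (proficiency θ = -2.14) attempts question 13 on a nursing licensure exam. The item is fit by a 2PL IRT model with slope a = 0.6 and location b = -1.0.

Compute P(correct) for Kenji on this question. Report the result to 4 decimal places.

0.3354

P(θ) = 1 / (1 + exp(−a(θ − b)))
Exponent: 0.6 × (-2.14 − (-1.0)) = -0.6840
1/(1 + e^{0.6840}) = 0.3354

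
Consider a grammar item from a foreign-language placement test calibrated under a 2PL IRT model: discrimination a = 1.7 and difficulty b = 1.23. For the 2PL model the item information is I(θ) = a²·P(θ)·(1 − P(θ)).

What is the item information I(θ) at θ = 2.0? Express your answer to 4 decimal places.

0.4839

P = 1/(1+e^{-1.3090}) = 0.7873
P(1−P) = 0.7873 × 0.2127 = 0.1674
I = a² × P(1−P) = 1.7² × 0.1674 = 0.48388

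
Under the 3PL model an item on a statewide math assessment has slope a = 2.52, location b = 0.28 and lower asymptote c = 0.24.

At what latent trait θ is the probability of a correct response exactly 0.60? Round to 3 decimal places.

P(θ) = c + (1 − c) · 1 / (1 + exp(−a(θ − b)))
Remove guessing floor: (0.60 − 0.24)/(1 − 0.24) = 0.4737
logit = ln(0.4737/0.5263) = -0.1054
θ = b + logit/(a) = 0.28 + (-0.1054)/2.5200 = 0.2382

0.238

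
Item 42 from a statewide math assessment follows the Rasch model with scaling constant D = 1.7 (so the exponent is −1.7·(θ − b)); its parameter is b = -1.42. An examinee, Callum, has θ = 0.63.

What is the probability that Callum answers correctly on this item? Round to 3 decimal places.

P(θ) = 1 / (1 + exp(−D·(θ − b)))
Exponent: 1.7 × (0.63 − (-1.42)) = 3.4850
1/(1 + e^{-3.4850}) = 0.9703
P = 0.9703

0.970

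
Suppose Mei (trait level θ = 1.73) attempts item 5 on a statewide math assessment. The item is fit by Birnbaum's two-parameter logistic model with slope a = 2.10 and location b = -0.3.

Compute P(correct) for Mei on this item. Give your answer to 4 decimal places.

P(θ) = 1 / (1 + exp(−a(θ − b)))
Exponent: 2.10 × (1.73 − (-0.3)) = 4.2630
1/(1 + e^{-4.2630}) = 0.9861

0.9861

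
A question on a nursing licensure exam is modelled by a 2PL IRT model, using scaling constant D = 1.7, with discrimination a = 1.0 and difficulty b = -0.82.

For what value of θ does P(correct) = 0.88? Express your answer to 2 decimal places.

0.35

P(θ) = 1 / (1 + exp(−D·a(θ − b)))
logit = ln(0.8800/0.1200) = 1.9924
θ = b + logit/(1.7·a) = -0.82 + 1.9924/1.7000 = 0.3520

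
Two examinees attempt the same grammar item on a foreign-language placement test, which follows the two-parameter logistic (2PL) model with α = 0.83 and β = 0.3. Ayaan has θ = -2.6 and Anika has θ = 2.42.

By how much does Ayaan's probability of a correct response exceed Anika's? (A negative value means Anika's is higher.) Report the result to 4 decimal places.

P(θ) = 1 / (1 + exp(−α(θ − β)))
P(Ayaan) = 0.0826  [exponent -2.4070]
P(Anika) = 0.8532  [exponent 1.7596]
Difference = 0.0826 − 0.8532 = -0.7705

-0.7705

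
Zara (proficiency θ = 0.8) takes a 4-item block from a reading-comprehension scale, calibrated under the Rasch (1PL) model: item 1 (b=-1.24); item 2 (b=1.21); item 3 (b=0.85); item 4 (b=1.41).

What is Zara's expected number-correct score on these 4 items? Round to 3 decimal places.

P(θ) = 1 / (1 + exp(−(θ − b)))
P_1 = 1/(1+e^{-2.0400}) = 0.8849
P_2 = 1/(1+e^{0.4100}) = 0.3989
P_3 = 1/(1+e^{0.0500}) = 0.4875
P_4 = 1/(1+e^{0.6100}) = 0.3521
E[score] = 0.8849 + 0.3989 + 0.4875 + 0.3521 = 2.1234

2.123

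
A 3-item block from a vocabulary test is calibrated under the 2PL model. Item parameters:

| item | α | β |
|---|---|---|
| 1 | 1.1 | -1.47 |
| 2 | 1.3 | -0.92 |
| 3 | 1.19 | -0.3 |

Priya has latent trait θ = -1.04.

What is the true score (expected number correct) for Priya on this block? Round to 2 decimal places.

P(θ) = 1 / (1 + exp(−α(θ − β)))
P_1 = 1/(1+e^{-0.4730}) = 0.6161
P_2 = 1/(1+e^{0.1560}) = 0.4611
P_3 = 1/(1+e^{0.8806}) = 0.2931
E[score] = 0.6161 + 0.4611 + 0.2931 = 1.3702

1.37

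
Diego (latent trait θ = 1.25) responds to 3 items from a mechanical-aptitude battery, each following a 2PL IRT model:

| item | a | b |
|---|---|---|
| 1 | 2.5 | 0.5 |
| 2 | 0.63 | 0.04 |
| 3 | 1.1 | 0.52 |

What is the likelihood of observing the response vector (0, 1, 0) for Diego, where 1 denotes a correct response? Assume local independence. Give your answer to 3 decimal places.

P(θ) = 1 / (1 + exp(−a(θ − b)))
P_1 = 1/(1+e^{-1.8750}) = 0.8670
P_2 = 1/(1+e^{-0.7623}) = 0.6819
P_3 = 1/(1+e^{-0.8030}) = 0.6906
L = (1−P_1) × P_2 × (1−P_3) = 0.1330 × 0.6819 × 0.3094 = 0.02805

0.028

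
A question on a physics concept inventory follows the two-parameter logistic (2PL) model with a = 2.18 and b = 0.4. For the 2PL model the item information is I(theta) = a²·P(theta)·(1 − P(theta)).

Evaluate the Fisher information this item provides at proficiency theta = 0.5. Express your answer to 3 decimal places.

1.174

P = 1/(1+e^{-0.2180}) = 0.5543
P(1−P) = 0.5543 × 0.4457 = 0.2471
I = a² × P(1−P) = 2.18² × 0.2471 = 1.17410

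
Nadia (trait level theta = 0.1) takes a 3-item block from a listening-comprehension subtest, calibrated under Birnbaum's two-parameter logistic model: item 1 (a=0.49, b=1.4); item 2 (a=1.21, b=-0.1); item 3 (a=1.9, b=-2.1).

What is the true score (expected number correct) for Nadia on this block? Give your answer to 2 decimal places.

P(theta) = 1 / (1 + exp(−a(theta − b)))
P_1 = 1/(1+e^{0.6370}) = 0.3459
P_2 = 1/(1+e^{-0.2420}) = 0.5602
P_3 = 1/(1+e^{-4.1800}) = 0.9849
E[score] = 0.3459 + 0.5602 + 0.9849 = 1.8911

1.89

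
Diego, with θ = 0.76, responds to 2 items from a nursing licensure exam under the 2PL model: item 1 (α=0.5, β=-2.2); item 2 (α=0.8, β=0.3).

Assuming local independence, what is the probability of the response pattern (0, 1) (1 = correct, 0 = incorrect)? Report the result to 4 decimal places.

P(θ) = 1 / (1 + exp(−α(θ − β)))
P_1 = 1/(1+e^{-1.4800}) = 0.8146
P_2 = 1/(1+e^{-0.3680}) = 0.5910
L = (1−P_1) × P_2 = 0.1854 × 0.5910 = 0.10958

0.1096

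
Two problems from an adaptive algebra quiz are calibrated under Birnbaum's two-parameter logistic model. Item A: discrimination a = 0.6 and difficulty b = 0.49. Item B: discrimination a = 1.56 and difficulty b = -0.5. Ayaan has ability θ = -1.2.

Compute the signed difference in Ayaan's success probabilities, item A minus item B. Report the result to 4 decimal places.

P(θ) = 1 / (1 + exp(−a(θ − b)))
P_A = 0.2662
P_B = 0.2512
P_A − P_B = 0.0150

0.0150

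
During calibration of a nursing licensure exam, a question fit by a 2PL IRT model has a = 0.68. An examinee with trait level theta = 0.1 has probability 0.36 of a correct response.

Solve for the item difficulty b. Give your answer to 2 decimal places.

0.95

P(theta) = 1 / (1 + exp(−a(theta − b)))
logit(0.36) = ln(0.36/0.64) = -0.5754
b = theta − logit/(a) = 0.1 − (-0.5754)/0.6800 = 0.9461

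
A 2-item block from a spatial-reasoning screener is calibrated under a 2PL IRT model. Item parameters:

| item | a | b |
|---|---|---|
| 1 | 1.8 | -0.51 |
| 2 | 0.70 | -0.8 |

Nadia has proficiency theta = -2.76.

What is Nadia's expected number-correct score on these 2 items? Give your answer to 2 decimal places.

P(theta) = 1 / (1 + exp(−a(theta − b)))
P_1 = 1/(1+e^{4.0500}) = 0.0171
P_2 = 1/(1+e^{1.3720}) = 0.2023
E[score] = 0.0171 + 0.2023 = 0.2194

0.22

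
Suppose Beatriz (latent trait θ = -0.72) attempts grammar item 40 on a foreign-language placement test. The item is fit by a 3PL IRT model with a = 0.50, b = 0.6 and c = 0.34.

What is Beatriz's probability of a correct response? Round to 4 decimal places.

0.5649

P(θ) = c + (1 − c) · 1 / (1 + exp(−a(θ − b)))
Exponent: 0.50 × (-0.72 − 0.6) = -0.6600
1/(1 + e^{0.6600}) = 0.3407
P = 0.34 + 0.66 × 0.3407 = 0.5649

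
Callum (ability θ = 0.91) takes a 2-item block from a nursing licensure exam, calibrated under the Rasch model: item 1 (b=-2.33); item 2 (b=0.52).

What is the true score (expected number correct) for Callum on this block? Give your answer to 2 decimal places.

1.56

P(θ) = 1 / (1 + exp(−(θ − b)))
P_1 = 1/(1+e^{-3.2400}) = 0.9623
P_2 = 1/(1+e^{-0.3900}) = 0.5963
E[score] = 0.9623 + 0.5963 = 1.5586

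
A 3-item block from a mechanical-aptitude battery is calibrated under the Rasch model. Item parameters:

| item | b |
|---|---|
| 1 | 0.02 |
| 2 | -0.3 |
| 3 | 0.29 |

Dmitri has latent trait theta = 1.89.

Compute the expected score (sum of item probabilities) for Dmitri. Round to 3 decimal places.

2.598

P(theta) = 1 / (1 + exp(−(theta − b)))
P_1 = 1/(1+e^{-1.8700}) = 0.8665
P_2 = 1/(1+e^{-2.1900}) = 0.8993
P_3 = 1/(1+e^{-1.6000}) = 0.8320
E[score] = 0.8665 + 0.8993 + 0.8320 = 2.5978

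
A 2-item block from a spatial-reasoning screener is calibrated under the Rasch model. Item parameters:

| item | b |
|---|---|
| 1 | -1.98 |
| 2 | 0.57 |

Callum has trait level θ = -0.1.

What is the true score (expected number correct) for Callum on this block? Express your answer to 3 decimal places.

P(θ) = 1 / (1 + exp(−(θ − b)))
P_1 = 1/(1+e^{-1.8800}) = 0.8676
P_2 = 1/(1+e^{0.6700}) = 0.3385
E[score] = 0.8676 + 0.3385 = 1.2061

1.206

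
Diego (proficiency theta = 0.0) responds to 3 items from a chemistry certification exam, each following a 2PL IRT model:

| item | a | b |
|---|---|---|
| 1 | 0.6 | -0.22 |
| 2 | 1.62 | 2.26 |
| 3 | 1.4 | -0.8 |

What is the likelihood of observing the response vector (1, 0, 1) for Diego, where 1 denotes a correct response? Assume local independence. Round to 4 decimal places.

P(theta) = 1 / (1 + exp(−a(theta − b)))
P_1 = 1/(1+e^{-0.1320}) = 0.5330
P_2 = 1/(1+e^{3.6612}) = 0.0251
P_3 = 1/(1+e^{-1.1200}) = 0.7540
L = P_1 × (1−P_2) × P_3 = 0.5330 × 0.9749 × 0.7540 = 0.39177

0.3918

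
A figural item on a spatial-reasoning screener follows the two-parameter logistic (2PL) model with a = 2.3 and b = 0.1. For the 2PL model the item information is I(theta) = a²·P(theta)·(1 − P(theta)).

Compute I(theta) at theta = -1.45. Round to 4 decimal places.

P = 1/(1+e^{3.5650}) = 0.0275
P(1−P) = 0.0275 × 0.9725 = 0.0268
I = a² × P(1−P) = 2.3² × 0.0268 = 0.14157

0.1416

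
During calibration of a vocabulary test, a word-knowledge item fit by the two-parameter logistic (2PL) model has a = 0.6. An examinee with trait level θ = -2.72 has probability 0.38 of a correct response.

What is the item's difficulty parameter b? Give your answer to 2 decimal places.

-1.90

P(θ) = 1 / (1 + exp(−a(θ − b)))
logit(0.38) = ln(0.38/0.62) = -0.4895
b = θ − logit/(a) = -2.72 − (-0.4895)/0.6000 = -1.9041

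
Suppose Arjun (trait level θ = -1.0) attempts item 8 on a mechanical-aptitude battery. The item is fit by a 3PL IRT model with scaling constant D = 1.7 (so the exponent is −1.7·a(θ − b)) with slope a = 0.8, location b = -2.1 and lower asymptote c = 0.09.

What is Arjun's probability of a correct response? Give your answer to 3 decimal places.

P(θ) = c + (1 − c) · 1 / (1 + exp(−D·a(θ − b)))
Exponent: 1.7 × 0.8 × (-1.0 − (-2.1)) = 1.4960
1/(1 + e^{-1.4960}) = 0.8170
P = 0.09 + 0.91 × 0.8170 = 0.8334

0.833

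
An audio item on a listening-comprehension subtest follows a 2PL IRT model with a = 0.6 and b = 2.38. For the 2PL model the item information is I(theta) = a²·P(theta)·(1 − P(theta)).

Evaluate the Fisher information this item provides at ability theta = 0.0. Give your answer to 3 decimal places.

P = 1/(1+e^{1.4280}) = 0.1934
P(1−P) = 0.1934 × 0.8066 = 0.1560
I = a² × P(1−P) = 0.6² × 0.1560 = 0.05616

0.056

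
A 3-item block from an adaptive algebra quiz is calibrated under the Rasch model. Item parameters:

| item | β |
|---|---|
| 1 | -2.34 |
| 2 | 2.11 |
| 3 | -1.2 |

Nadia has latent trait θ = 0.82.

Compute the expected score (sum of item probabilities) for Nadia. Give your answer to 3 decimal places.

2.058

P(θ) = 1 / (1 + exp(−(θ − β)))
P_1 = 1/(1+e^{-3.1600}) = 0.9593
P_2 = 1/(1+e^{1.2900}) = 0.2159
P_3 = 1/(1+e^{-2.0200}) = 0.8829
E[score] = 0.9593 + 0.2159 + 0.8829 = 2.0580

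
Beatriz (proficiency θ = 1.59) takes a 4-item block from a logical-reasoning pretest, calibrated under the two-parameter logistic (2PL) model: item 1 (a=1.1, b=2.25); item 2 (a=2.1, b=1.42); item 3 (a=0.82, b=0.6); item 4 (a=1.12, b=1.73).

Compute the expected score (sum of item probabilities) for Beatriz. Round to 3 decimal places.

P(θ) = 1 / (1 + exp(−a(θ − b)))
P_1 = 1/(1+e^{0.7260}) = 0.3261
P_2 = 1/(1+e^{-0.3570}) = 0.5883
P_3 = 1/(1+e^{-0.8118}) = 0.6925
P_4 = 1/(1+e^{0.1568}) = 0.4609
E[score] = 0.3261 + 0.5883 + 0.6925 + 0.4609 = 2.0678

2.068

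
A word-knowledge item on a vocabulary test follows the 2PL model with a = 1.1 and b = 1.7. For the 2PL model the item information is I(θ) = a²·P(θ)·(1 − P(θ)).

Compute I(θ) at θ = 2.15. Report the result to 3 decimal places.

0.285

P = 1/(1+e^{-0.4950}) = 0.6213
P(1−P) = 0.6213 × 0.3787 = 0.2353
I = a² × P(1−P) = 1.1² × 0.2353 = 0.28470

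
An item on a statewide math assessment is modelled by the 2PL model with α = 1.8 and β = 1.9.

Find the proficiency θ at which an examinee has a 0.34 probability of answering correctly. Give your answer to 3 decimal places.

P(θ) = 1 / (1 + exp(−α(θ − β)))
logit = ln(0.3400/0.6600) = -0.6633
θ = β + logit/(α) = 1.9 + (-0.6633)/1.8000 = 1.5315

1.532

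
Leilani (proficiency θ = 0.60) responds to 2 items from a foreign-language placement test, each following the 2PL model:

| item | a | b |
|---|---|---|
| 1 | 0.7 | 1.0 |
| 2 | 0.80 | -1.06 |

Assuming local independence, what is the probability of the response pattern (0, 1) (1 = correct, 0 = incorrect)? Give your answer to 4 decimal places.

0.4502

P(θ) = 1 / (1 + exp(−a(θ − b)))
P_1 = 1/(1+e^{0.2800}) = 0.4305
P_2 = 1/(1+e^{-1.3280}) = 0.7905
L = (1−P_1) × P_2 = 0.5695 × 0.7905 = 0.45023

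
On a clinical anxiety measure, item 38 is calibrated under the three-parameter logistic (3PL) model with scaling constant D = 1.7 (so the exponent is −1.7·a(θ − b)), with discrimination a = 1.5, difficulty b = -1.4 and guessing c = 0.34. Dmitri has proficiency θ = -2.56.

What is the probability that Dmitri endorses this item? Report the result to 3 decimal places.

P(θ) = c + (1 − c) · 1 / (1 + exp(−D·a(θ − b)))
Exponent: 1.7 × 1.5 × (-2.56 − (-1.4)) = -2.9580
1/(1 + e^{2.9580}) = 0.0494
P = 0.34 + 0.66 × 0.0494 = 0.3726

0.373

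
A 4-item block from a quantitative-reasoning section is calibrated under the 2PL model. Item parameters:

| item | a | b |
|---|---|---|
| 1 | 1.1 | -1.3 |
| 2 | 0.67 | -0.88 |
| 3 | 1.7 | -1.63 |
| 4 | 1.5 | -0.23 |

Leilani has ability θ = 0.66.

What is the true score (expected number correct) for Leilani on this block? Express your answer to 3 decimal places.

3.405

P(θ) = 1 / (1 + exp(−a(θ − b)))
P_1 = 1/(1+e^{-2.1560}) = 0.8962
P_2 = 1/(1+e^{-1.0318}) = 0.7373
P_3 = 1/(1+e^{-3.8930}) = 0.9800
P_4 = 1/(1+e^{-1.3350}) = 0.7917
E[score] = 0.8962 + 0.7373 + 0.9800 + 0.7917 = 3.4052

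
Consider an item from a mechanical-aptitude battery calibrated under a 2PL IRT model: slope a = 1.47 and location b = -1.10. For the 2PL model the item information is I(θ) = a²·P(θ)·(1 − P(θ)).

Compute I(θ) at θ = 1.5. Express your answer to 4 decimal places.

0.0453

P = 1/(1+e^{-3.8220}) = 0.9786
P(1−P) = 0.9786 × 0.0214 = 0.0210
I = a² × P(1−P) = 1.47² × 0.0210 = 0.04529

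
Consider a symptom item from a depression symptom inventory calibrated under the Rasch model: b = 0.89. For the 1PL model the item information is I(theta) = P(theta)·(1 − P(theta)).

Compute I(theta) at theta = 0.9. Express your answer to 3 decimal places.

P = 1/(1+e^{-0.0100}) = 0.5025
P(1−P) = 0.5025 × 0.4975 = 0.2500
I = P(1−P) = 0.24999

0.250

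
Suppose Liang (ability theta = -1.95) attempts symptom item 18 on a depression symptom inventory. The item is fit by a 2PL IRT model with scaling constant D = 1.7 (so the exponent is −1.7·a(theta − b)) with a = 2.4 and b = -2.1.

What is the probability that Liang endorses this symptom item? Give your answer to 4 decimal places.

P(theta) = 1 / (1 + exp(−D·a(theta − b)))
Exponent: 1.7 × 2.4 × (-1.95 − (-2.1)) = 0.6120
1/(1 + e^{-0.6120}) = 0.6484
P = 0.6484

0.6484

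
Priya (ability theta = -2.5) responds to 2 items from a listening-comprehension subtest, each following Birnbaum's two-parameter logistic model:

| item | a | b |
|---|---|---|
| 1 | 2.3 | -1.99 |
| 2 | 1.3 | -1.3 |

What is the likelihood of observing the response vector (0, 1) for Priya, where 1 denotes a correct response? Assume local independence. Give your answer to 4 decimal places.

P(theta) = 1 / (1 + exp(−a(theta − b)))
P_1 = 1/(1+e^{1.1730}) = 0.2363
P_2 = 1/(1+e^{1.5600}) = 0.1736
L = (1−P_1) × P_2 = 0.7637 × 0.1736 = 0.13261

0.1326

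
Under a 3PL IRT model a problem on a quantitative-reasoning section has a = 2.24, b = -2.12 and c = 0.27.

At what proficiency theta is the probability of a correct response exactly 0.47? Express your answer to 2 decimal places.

P(theta) = c + (1 − c) · 1 / (1 + exp(−a(theta − b)))
Remove guessing floor: (0.47 − 0.27)/(1 − 0.27) = 0.2740
logit = ln(0.2740/0.7260) = -0.9746
theta = b + logit/(a) = -2.12 + (-0.9746)/2.2400 = -2.5551

-2.56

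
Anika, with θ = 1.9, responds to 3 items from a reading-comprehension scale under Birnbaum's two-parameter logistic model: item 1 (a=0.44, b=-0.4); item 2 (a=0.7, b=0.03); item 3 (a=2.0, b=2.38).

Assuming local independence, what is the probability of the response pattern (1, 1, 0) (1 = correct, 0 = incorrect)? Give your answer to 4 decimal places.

P(θ) = 1 / (1 + exp(−a(θ − b)))
P_1 = 1/(1+e^{-1.0120}) = 0.7334
P_2 = 1/(1+e^{-1.3090}) = 0.7873
P_3 = 1/(1+e^{0.9600}) = 0.2769
L = P_1 × P_2 × (1−P_3) = 0.7334 × 0.7873 × 0.7231 = 0.41757

0.4176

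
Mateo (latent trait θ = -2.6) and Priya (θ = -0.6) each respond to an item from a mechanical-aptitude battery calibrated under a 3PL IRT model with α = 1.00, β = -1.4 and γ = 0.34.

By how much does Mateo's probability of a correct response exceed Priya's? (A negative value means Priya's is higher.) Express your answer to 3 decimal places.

P(θ) = γ + (1 − γ) · 1 / (1 + exp(−α(θ − β)))
P(Mateo) = 0.4928  [exponent -1.2000]
P(Priya) = 0.7954  [exponent 0.8000]
Difference = 0.4928 − 0.7954 = -0.3026

-0.303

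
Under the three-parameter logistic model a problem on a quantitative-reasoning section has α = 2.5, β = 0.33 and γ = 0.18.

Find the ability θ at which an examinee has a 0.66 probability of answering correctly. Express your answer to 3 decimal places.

P(θ) = γ + (1 − γ) · 1 / (1 + exp(−α(θ − β)))
Remove guessing floor: (0.66 − 0.18)/(1 − 0.18) = 0.5854
logit = ln(0.5854/0.4146) = 0.3448
θ = β + logit/(α) = 0.33 + 0.3448/2.5000 = 0.4679

0.468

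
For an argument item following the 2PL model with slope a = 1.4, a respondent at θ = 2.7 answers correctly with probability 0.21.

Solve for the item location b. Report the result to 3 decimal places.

3.646

P(θ) = 1 / (1 + exp(−a(θ − b)))
logit(0.21) = ln(0.21/0.79) = -1.3249
b = θ − logit/(a) = 2.7 − (-1.3249)/1.4000 = 3.6464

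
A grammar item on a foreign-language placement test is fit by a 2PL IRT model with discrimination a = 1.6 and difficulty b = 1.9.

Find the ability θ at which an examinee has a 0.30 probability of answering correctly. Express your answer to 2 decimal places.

P(θ) = 1 / (1 + exp(−a(θ − b)))
logit = ln(0.3000/0.7000) = -0.8473
θ = b + logit/(a) = 1.9 + (-0.8473)/1.6000 = 1.3704

1.37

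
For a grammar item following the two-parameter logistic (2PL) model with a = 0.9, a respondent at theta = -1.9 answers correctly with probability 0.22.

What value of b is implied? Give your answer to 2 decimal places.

P(theta) = 1 / (1 + exp(−a(theta − b)))
logit(0.22) = ln(0.22/0.78) = -1.2657
b = theta − logit/(a) = -1.9 − (-1.2657)/0.9000 = -0.4937

-0.49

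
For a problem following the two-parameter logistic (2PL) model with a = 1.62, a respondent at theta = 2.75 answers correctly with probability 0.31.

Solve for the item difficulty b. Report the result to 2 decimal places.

P(theta) = 1 / (1 + exp(−a(theta − b)))
logit(0.31) = ln(0.31/0.69) = -0.8001
b = theta − logit/(a) = 2.75 − (-0.8001)/1.6200 = 3.2439

3.24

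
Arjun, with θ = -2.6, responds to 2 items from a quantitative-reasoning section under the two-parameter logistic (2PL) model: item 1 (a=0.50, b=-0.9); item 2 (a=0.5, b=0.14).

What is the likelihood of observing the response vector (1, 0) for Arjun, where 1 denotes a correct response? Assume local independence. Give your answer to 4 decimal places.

0.2388

P(θ) = 1 / (1 + exp(−a(θ − b)))
P_1 = 1/(1+e^{0.8500}) = 0.2994
P_2 = 1/(1+e^{1.3700}) = 0.2026
L = P_1 × (1−P_2) = 0.2994 × 0.7974 = 0.23876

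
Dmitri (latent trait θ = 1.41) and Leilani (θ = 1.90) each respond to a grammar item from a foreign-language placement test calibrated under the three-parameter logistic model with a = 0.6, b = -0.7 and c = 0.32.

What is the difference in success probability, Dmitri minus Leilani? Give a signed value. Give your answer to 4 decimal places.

-0.0315

P(θ) = c + (1 − c) · 1 / (1 + exp(−a(θ − b)))
P(Dmitri) = 0.8504  [exponent 1.2660]
P(Leilani) = 0.8819  [exponent 1.5600]
Difference = 0.8504 − 0.8819 = -0.0315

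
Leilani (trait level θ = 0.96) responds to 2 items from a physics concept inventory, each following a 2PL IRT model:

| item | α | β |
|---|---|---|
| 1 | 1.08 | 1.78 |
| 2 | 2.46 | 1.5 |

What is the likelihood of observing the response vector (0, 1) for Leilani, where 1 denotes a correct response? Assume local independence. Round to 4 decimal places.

0.1483

P(θ) = 1 / (1 + exp(−α(θ − β)))
P_1 = 1/(1+e^{0.8856}) = 0.2920
P_2 = 1/(1+e^{1.3284}) = 0.2094
L = (1−P_1) × P_2 = 0.7080 × 0.2094 = 0.14827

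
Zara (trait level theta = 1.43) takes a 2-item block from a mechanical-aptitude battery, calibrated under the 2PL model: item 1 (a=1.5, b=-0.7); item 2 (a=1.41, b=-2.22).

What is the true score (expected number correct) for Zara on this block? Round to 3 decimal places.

P(theta) = 1 / (1 + exp(−a(theta − b)))
P_1 = 1/(1+e^{-3.1950}) = 0.9606
P_2 = 1/(1+e^{-5.1465}) = 0.9942
E[score] = 0.9606 + 0.9942 = 1.9549

1.955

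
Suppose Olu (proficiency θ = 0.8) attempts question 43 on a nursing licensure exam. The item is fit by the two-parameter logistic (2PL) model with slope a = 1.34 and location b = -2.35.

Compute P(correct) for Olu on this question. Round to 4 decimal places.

0.9855

P(θ) = 1 / (1 + exp(−a(θ − b)))
Exponent: 1.34 × (0.8 − (-2.35)) = 4.2210
1/(1 + e^{-4.2210}) = 0.9855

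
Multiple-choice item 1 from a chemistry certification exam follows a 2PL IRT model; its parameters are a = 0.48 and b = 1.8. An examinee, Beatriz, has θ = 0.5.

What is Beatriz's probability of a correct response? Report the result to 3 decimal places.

P(θ) = 1 / (1 + exp(−a(θ − b)))
Exponent: 0.48 × (0.5 − 1.8) = -0.6240
1/(1 + e^{0.6240}) = 0.3489

0.349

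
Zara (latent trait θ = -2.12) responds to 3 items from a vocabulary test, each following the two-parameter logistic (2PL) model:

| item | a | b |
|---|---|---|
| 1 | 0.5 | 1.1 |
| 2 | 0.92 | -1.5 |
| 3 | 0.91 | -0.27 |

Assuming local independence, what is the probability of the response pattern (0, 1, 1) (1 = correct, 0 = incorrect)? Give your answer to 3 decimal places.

0.047

P(θ) = 1 / (1 + exp(−a(θ − b)))
P_1 = 1/(1+e^{1.6100}) = 0.1666
P_2 = 1/(1+e^{0.5704}) = 0.3611
P_3 = 1/(1+e^{1.6835}) = 0.1566
L = (1−P_1) × P_2 × P_3 = 0.8334 × 0.3611 × 0.1566 = 0.04714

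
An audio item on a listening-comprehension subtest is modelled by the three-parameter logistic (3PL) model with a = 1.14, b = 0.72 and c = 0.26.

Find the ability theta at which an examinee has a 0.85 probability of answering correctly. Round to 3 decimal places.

1.921

P(theta) = c + (1 − c) · 1 / (1 + exp(−a(theta − b)))
Remove guessing floor: (0.85 − 0.26)/(1 − 0.26) = 0.7973
logit = ln(0.7973/0.2027) = 1.3695
theta = b + logit/(a) = 0.72 + 1.3695/1.1400 = 1.9213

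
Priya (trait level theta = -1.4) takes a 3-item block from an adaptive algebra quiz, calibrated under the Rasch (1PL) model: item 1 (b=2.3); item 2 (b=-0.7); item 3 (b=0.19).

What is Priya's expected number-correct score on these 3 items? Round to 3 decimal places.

0.525

P(theta) = 1 / (1 + exp(−(theta − b)))
P_1 = 1/(1+e^{3.7000}) = 0.0241
P_2 = 1/(1+e^{0.7000}) = 0.3318
P_3 = 1/(1+e^{1.5900}) = 0.1694
E[score] = 0.0241 + 0.3318 + 0.1694 = 0.5253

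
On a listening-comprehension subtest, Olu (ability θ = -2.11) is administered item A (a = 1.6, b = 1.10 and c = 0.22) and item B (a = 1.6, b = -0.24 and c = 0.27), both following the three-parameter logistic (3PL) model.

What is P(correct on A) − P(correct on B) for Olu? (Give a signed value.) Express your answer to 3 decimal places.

-0.080

P(θ) = c + (1 − c) · 1 / (1 + exp(−a(θ − b)))
P_A = 0.2246
P_B = 0.3049
P_A − P_B = -0.0803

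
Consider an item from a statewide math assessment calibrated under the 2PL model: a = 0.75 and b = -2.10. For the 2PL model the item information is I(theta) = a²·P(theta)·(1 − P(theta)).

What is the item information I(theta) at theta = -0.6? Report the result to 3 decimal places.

0.104

P = 1/(1+e^{-1.1250}) = 0.7549
P(1−P) = 0.7549 × 0.2451 = 0.1850
I = a² × P(1−P) = 0.75² × 0.1850 = 0.10407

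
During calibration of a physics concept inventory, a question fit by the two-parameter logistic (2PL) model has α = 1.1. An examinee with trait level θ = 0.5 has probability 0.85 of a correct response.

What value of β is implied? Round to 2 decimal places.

-1.08

P(θ) = 1 / (1 + exp(−α(θ − β)))
logit(0.85) = ln(0.85/0.15) = 1.7346
β = θ − logit/(α) = 0.5 − 1.7346/1.1000 = -1.0769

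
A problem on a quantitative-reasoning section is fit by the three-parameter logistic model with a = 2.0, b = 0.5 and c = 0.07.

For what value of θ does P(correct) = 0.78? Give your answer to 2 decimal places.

1.09

P(θ) = c + (1 − c) · 1 / (1 + exp(−a(θ − b)))
Remove guessing floor: (0.78 − 0.07)/(1 − 0.07) = 0.7634
logit = ln(0.7634/0.2366) = 1.1716
θ = b + logit/(a) = 0.5 + 1.1716/2.0000 = 1.0858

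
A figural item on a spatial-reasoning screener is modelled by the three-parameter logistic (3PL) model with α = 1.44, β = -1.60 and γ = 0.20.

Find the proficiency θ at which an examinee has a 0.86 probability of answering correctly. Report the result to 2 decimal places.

-0.52

P(θ) = γ + (1 − γ) · 1 / (1 + exp(−α(θ − β)))
Remove guessing floor: (0.86 − 0.20)/(1 − 0.20) = 0.8250
logit = ln(0.8250/0.1750) = 1.5506
θ = β + logit/(α) = -1.60 + 1.5506/1.4400 = -0.5232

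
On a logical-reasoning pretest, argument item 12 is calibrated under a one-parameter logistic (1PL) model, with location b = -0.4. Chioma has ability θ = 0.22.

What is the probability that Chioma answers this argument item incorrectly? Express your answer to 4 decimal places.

P(θ) = 1 / (1 + exp(−(θ − b)))
Exponent: (0.22 − (-0.4)) = 0.6200
1/(1 + e^{-0.6200}) = 0.6502
P = 0.6502
P(incorrect) = 1 − 0.6502 = 0.3498

0.3498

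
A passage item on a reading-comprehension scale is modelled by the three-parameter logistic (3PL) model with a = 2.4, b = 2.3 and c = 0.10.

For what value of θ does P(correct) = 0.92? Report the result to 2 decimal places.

P(θ) = c + (1 − c) · 1 / (1 + exp(−a(θ − b)))
Remove guessing floor: (0.92 − 0.10)/(1 − 0.10) = 0.9111
logit = ln(0.9111/0.0889) = 2.3273
θ = b + logit/(a) = 2.3 + 2.3273/2.4000 = 3.2697

3.27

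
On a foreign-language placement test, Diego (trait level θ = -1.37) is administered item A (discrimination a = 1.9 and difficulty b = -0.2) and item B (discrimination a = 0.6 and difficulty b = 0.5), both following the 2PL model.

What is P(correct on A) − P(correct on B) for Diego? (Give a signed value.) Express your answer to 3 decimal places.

-0.148

P(θ) = 1 / (1 + exp(−a(θ − b)))
P_A = 0.0977
P_B = 0.2456
P_A − P_B = -0.1479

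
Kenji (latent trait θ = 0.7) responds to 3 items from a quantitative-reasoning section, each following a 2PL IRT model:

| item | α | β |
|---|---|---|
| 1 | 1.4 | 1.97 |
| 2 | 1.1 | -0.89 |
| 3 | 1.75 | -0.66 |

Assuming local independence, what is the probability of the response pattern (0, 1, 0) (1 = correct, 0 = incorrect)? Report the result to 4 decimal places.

P(θ) = 1 / (1 + exp(−α(θ − β)))
P_1 = 1/(1+e^{1.7780}) = 0.1446
P_2 = 1/(1+e^{-1.7490}) = 0.8518
P_3 = 1/(1+e^{-2.3800}) = 0.9153
L = (1−P_1) × P_2 × (1−P_3) = 0.8554 × 0.8518 × 0.0847 = 0.06173

0.0617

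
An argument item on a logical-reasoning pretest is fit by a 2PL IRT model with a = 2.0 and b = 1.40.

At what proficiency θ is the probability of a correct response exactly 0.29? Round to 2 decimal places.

P(θ) = 1 / (1 + exp(−a(θ − b)))
logit = ln(0.2900/0.7100) = -0.8954
θ = b + logit/(a) = 1.40 + (-0.8954)/2.0000 = 0.9523

0.95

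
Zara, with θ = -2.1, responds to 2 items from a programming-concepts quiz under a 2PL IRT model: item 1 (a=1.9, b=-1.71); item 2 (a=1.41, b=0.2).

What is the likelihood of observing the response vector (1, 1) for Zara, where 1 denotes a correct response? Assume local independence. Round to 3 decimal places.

P(θ) = 1 / (1 + exp(−a(θ − b)))
P_1 = 1/(1+e^{0.7410}) = 0.3228
P_2 = 1/(1+e^{3.2430}) = 0.0376
L = P_1 × P_2 = 0.3228 × 0.0376 = 0.01213

0.012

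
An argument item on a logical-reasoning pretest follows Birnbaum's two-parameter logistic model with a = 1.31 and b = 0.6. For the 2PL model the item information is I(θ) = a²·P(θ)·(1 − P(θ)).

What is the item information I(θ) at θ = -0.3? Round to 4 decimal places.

0.3087

P = 1/(1+e^{1.1790}) = 0.2352
P(1−P) = 0.2352 × 0.7648 = 0.1799
I = a² × P(1−P) = 1.31² × 0.1799 = 0.30872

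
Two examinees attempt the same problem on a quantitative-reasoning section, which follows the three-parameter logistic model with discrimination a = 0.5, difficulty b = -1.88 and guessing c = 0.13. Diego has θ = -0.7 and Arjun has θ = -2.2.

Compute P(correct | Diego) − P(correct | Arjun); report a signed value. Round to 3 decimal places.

0.159

P(θ) = c + (1 − c) · 1 / (1 + exp(−a(θ − b)))
P(Diego) = 0.6897  [exponent 0.5900]
P(Arjun) = 0.5303  [exponent -0.1600]
Difference = 0.6897 − 0.5303 = 0.1595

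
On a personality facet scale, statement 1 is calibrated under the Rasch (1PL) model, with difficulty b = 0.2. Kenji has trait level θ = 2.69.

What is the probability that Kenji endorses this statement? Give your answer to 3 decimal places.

P(θ) = 1 / (1 + exp(−(θ − b)))
Exponent: (2.69 − 0.2) = 2.4900
1/(1 + e^{-2.4900}) = 0.9234
P = 0.9234

0.923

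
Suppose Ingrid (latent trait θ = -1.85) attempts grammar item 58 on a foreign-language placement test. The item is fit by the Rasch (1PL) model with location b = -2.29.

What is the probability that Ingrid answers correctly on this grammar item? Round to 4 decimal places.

P(θ) = 1 / (1 + exp(−(θ − b)))
Exponent: (-1.85 − (-2.29)) = 0.4400
1/(1 + e^{-0.4400}) = 0.6083
P = 0.6083

0.6083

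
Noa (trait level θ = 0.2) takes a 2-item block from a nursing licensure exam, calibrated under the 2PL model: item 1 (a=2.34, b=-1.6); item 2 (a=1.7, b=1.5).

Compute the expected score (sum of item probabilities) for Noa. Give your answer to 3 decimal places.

P(θ) = 1 / (1 + exp(−a(θ − b)))
P_1 = 1/(1+e^{-4.2120}) = 0.9854
P_2 = 1/(1+e^{2.2100}) = 0.0989
E[score] = 0.9854 + 0.0989 = 1.0843

1.084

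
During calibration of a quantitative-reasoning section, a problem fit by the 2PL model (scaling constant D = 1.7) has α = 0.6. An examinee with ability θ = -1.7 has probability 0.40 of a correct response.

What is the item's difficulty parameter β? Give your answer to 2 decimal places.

P(θ) = 1 / (1 + exp(−D·α(θ − β)))
logit(0.40) = ln(0.40/0.60) = -0.4055
β = θ − logit/(1.7·α) = -1.7 − (-0.4055)/1.0200 = -1.3025

-1.30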